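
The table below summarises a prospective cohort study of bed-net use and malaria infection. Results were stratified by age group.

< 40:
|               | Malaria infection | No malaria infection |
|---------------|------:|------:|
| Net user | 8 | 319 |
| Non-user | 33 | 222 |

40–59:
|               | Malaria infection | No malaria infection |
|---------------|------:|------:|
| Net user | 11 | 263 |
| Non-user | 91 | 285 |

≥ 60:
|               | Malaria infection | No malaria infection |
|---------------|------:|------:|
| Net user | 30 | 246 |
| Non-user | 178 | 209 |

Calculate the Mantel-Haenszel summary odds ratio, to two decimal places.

OR_MH = Σ(aᵢdᵢ/nᵢ) / Σ(bᵢcᵢ/nᵢ), where nᵢ is the stratum total.
Stratum 1 (< 40): n = 582; a·d/n = 8·222/582 = 3.0515; b·c/n = 319·33/582 = 18.0876
Stratum 2 (40–59): n = 650; a·d/n = 11·285/650 = 4.8231; b·c/n = 263·91/650 = 36.8200
Stratum 3 (≥ 60): n = 663; a·d/n = 30·209/663 = 9.4570; b·c/n = 246·178/663 = 66.0452
OR_MH = (3.0515 + 4.8231 + 9.4570) / (18.0876 + 36.8200 + 66.0452) = 17.3316 / 120.9529 = 0.14329

0.14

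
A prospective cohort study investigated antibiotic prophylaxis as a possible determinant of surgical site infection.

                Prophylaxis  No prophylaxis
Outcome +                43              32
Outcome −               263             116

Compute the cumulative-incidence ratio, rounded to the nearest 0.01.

Reading the table with exposure as columns: a = 43 (Prophylaxis, case), b = 263 (Prophylaxis, non-case), c = 32 (No prophylaxis, case), d = 116.
Risk in exposed = 43/306 = 0.14052; risk in unexposed = 32/148 = 0.21622.
RR = 0.14052 / 0.21622 = 0.64992
The risk is 35% lower among the exposed than among the unexposed.

0.65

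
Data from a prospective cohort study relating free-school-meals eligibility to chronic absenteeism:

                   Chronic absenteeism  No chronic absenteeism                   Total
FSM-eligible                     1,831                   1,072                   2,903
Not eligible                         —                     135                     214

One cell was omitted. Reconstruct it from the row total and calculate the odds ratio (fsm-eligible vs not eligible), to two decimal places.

2.92

The missing cell is in the unexposed row: 214 − 135 = 79.
So a = 1831, b = 1072, c = 79, d = 135.
OR = (a·d)/(b·c) = (1831 × 135) / (1072 × 79) = 247185 / 84688 = 2.91877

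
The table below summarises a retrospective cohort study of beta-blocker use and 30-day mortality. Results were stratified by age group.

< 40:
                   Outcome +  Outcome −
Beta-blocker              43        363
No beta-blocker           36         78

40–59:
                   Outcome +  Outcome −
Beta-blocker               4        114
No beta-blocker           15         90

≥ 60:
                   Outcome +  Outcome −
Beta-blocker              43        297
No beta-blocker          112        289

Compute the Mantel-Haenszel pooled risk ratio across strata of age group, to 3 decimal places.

RR_MH = Σ(aᵢ·n₀ᵢ/nᵢ) / Σ(cᵢ·n₁ᵢ/nᵢ), with n₁ᵢ = aᵢ+bᵢ (exposed), n₀ᵢ = cᵢ+dᵢ (unexposed), nᵢ = n₁ᵢ+n₀ᵢ.
Stratum 1 (< 40): n₁ = 406, n₀ = 114, n = 520; a·n₀/n = 43·114/520 = 9.4269; c·n₁/n = 36·406/520 = 28.1077
Stratum 2 (40–59): n₁ = 118, n₀ = 105, n = 223; a·n₀/n = 4·105/223 = 1.8834; c·n₁/n = 15·118/223 = 7.9372
Stratum 3 (≥ 60): n₁ = 340, n₀ = 401, n = 741; a·n₀/n = 43·401/741 = 23.2699; c·n₁/n = 112·340/741 = 51.3900
RR_MH = (9.4269 + 1.8834 + 23.2699) / (28.1077 + 7.9372 + 51.3900) = 34.5802 / 87.4349 = 0.39550

0.395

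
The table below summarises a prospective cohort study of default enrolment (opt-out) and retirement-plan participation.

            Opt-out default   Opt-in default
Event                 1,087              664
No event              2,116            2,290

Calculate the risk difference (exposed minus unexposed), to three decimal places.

Reading the table with exposure as columns: a = 1087 (Opt-out default, case), b = 2116 (Opt-out default, non-case), c = 664 (Opt-in default, case), d = 2290.
Risk in exposed = 1087/3203 = 0.339369; risk in unexposed = 664/2954 = 0.224780.
Risk difference = 0.339369 − 0.224780 = 0.114589

0.115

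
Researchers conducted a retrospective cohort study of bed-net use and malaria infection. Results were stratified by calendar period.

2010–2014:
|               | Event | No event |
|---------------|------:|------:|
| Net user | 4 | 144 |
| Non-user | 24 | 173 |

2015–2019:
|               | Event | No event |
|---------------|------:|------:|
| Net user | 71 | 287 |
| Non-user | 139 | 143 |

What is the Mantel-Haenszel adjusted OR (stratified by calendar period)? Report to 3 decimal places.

0.247

OR_MH = Σ(aᵢdᵢ/nᵢ) / Σ(bᵢcᵢ/nᵢ), where nᵢ is the stratum total.
Stratum 1 (2010–2014): n = 345; a·d/n = 4·173/345 = 2.0058; b·c/n = 144·24/345 = 10.0174
Stratum 2 (2015–2019): n = 640; a·d/n = 71·143/640 = 15.8641; b·c/n = 287·139/640 = 62.3328
OR_MH = (2.0058 + 15.8641) / (10.0174 + 62.3328) = 17.8699 / 72.3502 = 0.24699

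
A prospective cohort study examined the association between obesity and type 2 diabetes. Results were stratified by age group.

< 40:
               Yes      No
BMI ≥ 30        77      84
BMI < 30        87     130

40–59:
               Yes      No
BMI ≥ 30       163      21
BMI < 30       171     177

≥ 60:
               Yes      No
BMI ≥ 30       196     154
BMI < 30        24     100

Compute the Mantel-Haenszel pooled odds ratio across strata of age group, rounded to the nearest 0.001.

3.603

OR_MH = Σ(aᵢdᵢ/nᵢ) / Σ(bᵢcᵢ/nᵢ), where nᵢ is the stratum total.
Stratum 1 (< 40): n = 378; a·d/n = 77·130/378 = 26.4815; b·c/n = 84·87/378 = 19.3333
Stratum 2 (40–59): n = 532; a·d/n = 163·177/532 = 54.2312; b·c/n = 21·171/532 = 6.7500
Stratum 3 (≥ 60): n = 474; a·d/n = 196·100/474 = 41.3502; b·c/n = 154·24/474 = 7.7975
OR_MH = (26.4815 + 54.2312 + 41.3502) / (19.3333 + 6.7500 + 7.7975) = 122.0629 / 33.8808 = 3.60272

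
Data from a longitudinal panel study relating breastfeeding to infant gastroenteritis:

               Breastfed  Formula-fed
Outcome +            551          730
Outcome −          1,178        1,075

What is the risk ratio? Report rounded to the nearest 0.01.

0.79

Reading the table with exposure as columns: a = 551 (Breastfed, case), b = 1178 (Breastfed, non-case), c = 730 (Formula-fed, case), d = 1075.
Risk in exposed = 551/1729 = 0.31868; risk in unexposed = 730/1805 = 0.40443.
RR = 0.31868 / 0.40443 = 0.78797
The risk is 21% lower among the exposed than among the unexposed.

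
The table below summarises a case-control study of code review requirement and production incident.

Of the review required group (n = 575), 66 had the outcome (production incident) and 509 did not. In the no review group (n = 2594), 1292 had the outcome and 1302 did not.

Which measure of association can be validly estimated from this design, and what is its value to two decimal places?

From the description: a = 66, b = 509, c = 1292, d = 1302.
This is a case-control study: participants were sampled on outcome status, so risks in the source population cannot be estimated directly — relative risk is not valid here. The odds ratio is the appropriate measure.
OR = (a·d)/(b·c) = (66 × 1302) / (509 × 1292) = 85932 / 657628 = 0.13067

0.13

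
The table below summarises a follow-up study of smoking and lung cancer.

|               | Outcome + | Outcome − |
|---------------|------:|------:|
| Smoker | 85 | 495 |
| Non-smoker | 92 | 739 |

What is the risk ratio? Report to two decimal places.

1.32

Cells: a = 85, b = 495, c = 92, d = 739.
Risk in exposed = 85/580 = 0.14655; risk in unexposed = 92/831 = 0.11071.
RR = 0.14655 / 0.11071 = 1.32374
The risk among the exposed is 1.32 times that among the unexposed.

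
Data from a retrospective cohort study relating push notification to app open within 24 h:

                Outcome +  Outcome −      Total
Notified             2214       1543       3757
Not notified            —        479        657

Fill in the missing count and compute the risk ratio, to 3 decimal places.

The missing cell is in the unexposed row: 657 − 479 = 178.
So a = 2214, b = 1543, c = 178, d = 479.
RR = [a/(a+b)] / [c/(c+d)] = (2214/3757) / (178/657) = 0.58930/0.27093 = 2.17511

2.175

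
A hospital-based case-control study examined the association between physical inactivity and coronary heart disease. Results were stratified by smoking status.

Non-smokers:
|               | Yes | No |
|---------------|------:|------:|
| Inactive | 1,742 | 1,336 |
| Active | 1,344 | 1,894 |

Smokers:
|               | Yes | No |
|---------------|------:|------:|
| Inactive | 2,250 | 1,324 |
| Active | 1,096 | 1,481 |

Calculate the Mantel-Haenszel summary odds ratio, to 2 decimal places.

OR_MH = Σ(aᵢdᵢ/nᵢ) / Σ(bᵢcᵢ/nᵢ), where nᵢ is the stratum total.
Stratum 1 (Non-smokers): n = 6316; a·d/n = 1742·1894/6316 = 522.3794; b·c/n = 1336·1344/6316 = 284.2913
Stratum 2 (Smokers): n = 6151; a·d/n = 2250·1481/6151 = 541.7412; b·c/n = 1324·1096/6151 = 235.9135
OR_MH = (522.3794 + 541.7412) / (284.2913 + 235.9135) = 1064.1205 / 520.2048 = 2.04558

2.05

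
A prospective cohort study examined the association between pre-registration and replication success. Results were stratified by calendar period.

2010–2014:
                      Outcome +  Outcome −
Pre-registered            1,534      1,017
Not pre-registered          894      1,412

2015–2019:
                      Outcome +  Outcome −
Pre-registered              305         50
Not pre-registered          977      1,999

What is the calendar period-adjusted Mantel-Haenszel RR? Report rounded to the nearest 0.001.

RR_MH = Σ(aᵢ·n₀ᵢ/nᵢ) / Σ(cᵢ·n₁ᵢ/nᵢ), with n₁ᵢ = aᵢ+bᵢ (exposed), n₀ᵢ = cᵢ+dᵢ (unexposed), nᵢ = n₁ᵢ+n₀ᵢ.
Stratum 1 (2010–2014): n₁ = 2551, n₀ = 2306, n = 4857; a·n₀/n = 1534·2306/4857 = 728.3105; c·n₁/n = 894·2551/4857 = 469.5479
Stratum 2 (2015–2019): n₁ = 355, n₀ = 2976, n = 3331; a·n₀/n = 305·2976/3331 = 272.4947; c·n₁/n = 977·355/3331 = 104.1234
RR_MH = (728.3105 + 272.4947) / (469.5479 + 104.1234) = 1000.8052 / 573.6713 = 1.74456

1.745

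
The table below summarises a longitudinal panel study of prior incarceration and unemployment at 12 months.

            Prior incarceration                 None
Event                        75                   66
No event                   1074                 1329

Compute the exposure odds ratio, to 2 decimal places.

1.41

Reading the table with exposure as columns: a = 75 (Prior incarceration, case), b = 1074 (Prior incarceration, non-case), c = 66 (None, case), d = 1329.
OR = (a·d)/(b·c) = (75 × 1329) / (1074 × 66) = 99675 / 70884 = 1.40617
The odds of unemployment at 12 months are about 1.41 times as high in the prior incarceration group.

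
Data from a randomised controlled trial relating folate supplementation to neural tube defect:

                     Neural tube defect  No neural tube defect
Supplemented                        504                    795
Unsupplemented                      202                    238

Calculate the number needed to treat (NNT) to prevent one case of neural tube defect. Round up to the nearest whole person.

15

Risk in treated group = 504/1299 = 0.38799; risk in control = 202/440 = 0.45909.
Absolute risk reduction = 0.45909 − 0.38799 = 0.07110
NNT = 1 / ARR = 1 / 0.07110 = 14.065 → round up → 15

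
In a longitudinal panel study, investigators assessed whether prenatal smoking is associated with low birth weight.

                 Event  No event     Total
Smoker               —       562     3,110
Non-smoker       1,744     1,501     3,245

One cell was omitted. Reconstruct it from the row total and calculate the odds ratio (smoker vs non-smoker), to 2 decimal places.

The missing cell is in the exposed row: 3110 − 562 = 2548.
So a = 2548, b = 562, c = 1744, d = 1501.
OR = (a·d)/(b·c) = (2548 × 1501) / (562 × 1744) = 3824548 / 980128 = 3.90209

3.90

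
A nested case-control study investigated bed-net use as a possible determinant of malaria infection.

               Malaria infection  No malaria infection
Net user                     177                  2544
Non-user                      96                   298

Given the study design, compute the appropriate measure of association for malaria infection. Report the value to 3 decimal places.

Cells: a = 177, b = 2544, c = 96, d = 298.
This is a nested case-control study: participants were sampled on outcome status, so risks in the source population cannot be estimated directly — relative risk is not valid here. The odds ratio is the appropriate measure.
OR = (a·d)/(b·c) = (177 × 298) / (2544 × 96) = 52746 / 244224 = 0.21597

0.216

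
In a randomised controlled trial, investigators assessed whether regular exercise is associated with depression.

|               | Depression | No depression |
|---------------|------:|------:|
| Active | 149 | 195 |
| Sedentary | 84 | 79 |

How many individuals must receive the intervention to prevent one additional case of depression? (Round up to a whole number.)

Risk in treated group = 149/344 = 0.43314; risk in control = 84/163 = 0.51534.
Absolute risk reduction = 0.51534 − 0.43314 = 0.08220
NNT = 1 / ARR = 1 / 0.08220 = 12.166 → round up → 13

13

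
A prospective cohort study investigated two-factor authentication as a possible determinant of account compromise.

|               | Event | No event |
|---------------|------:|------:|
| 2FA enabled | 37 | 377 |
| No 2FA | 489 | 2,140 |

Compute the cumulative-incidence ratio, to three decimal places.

0.480

Cells: a = 37, b = 377, c = 489, d = 2140.
Risk in exposed = 37/414 = 0.08937; risk in unexposed = 489/2629 = 0.18600.
RR = 0.08937 / 0.18600 = 0.48049
The risk is 52% lower among the exposed than among the unexposed.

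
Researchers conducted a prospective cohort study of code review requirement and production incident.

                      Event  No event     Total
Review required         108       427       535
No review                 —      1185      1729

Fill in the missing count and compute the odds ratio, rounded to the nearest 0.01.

The missing cell is in the unexposed row: 1729 − 1185 = 544.
So a = 108, b = 427, c = 544, d = 1185.
OR = (a·d)/(b·c) = (108 × 1185) / (427 × 544) = 127980 / 232288 = 0.55095

0.55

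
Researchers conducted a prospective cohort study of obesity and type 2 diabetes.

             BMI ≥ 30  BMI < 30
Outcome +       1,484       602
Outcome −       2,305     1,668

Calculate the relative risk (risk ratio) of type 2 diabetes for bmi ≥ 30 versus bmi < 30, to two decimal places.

Reading the table with exposure as columns: a = 1484 (BMI ≥ 30, case), b = 2305 (BMI ≥ 30, non-case), c = 602 (BMI < 30, case), d = 1668.
Risk in exposed = 1484/3789 = 0.39166; risk in unexposed = 602/2270 = 0.26520.
RR = 0.39166 / 0.26520 = 1.47686
The risk among the exposed is 1.48 times that among the unexposed.

1.48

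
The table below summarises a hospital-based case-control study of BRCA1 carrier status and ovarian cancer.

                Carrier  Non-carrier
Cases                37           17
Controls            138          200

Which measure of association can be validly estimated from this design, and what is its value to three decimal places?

3.154

Reading the table with exposure as columns: a = 37 (Carrier, case), b = 138 (Carrier, non-case), c = 17 (Non-carrier, case), d = 200.
This is a hospital-based case-control study: participants were sampled on outcome status, so risks in the source population cannot be estimated directly — relative risk is not valid here. The odds ratio is the appropriate measure.
OR = (a·d)/(b·c) = (37 × 200) / (138 × 17) = 7400 / 2346 = 3.15431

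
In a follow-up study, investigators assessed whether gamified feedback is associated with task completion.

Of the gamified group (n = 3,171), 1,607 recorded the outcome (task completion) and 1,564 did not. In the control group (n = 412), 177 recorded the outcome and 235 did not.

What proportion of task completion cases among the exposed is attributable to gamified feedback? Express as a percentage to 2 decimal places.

15.23

From the description: a = 1607, b = 1564, c = 177, d = 235.
Risk in exposed = 1607/3171 = 0.50678; risk in unexposed = 177/412 = 0.42961.
RR = 0.50678/0.42961 = 1.17962
AR% = (RR − 1)/RR × 100 = (1.17962 − 1)/1.17962 × 100 = 15.2272%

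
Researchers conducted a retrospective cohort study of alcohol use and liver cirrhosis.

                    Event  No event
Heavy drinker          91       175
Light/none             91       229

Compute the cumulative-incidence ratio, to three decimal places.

Cells: a = 91, b = 175, c = 91, d = 229.
Risk in exposed = 91/266 = 0.34211; risk in unexposed = 91/320 = 0.28437.
RR = 0.34211 / 0.28437 = 1.20301
The risk among the exposed is 1.20 times that among the unexposed.

1.203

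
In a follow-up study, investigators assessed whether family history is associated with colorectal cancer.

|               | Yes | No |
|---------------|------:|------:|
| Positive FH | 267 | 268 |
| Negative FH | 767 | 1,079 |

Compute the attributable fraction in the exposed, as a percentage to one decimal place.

Cells: a = 267, b = 268, c = 767, d = 1079.
Risk in exposed = 267/535 = 0.49907; risk in unexposed = 767/1846 = 0.41549.
RR = 0.49907/0.41549 = 1.20114
AR% = (RR − 1)/RR × 100 = (1.20114 − 1)/1.20114 × 100 = 16.7458%

16.7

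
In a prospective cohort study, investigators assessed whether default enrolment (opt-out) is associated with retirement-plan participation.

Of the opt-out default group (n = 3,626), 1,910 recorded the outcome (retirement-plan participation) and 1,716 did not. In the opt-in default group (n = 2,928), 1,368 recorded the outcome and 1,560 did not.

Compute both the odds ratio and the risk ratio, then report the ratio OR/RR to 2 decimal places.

1.13

From the description: a = 1910, b = 1716, c = 1368, d = 1560.
OR = (1910·1560)/(1716·1368) = 2979600/2347488 = 1.26927
Risk in exposed = 1910/3626 = 0.52675; risk in unexposed = 1368/2928 = 0.46721; RR = 1.12743
OR/RR = 1.26927 / 1.12743 = 1.12581
The outcome is not rare, so the OR lies further from 1 than the RR.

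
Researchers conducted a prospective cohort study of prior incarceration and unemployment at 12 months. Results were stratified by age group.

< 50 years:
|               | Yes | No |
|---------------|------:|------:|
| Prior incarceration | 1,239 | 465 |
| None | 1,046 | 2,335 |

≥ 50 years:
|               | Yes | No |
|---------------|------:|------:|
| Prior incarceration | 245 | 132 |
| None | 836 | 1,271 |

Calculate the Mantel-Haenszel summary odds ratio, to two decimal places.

4.96

OR_MH = Σ(aᵢdᵢ/nᵢ) / Σ(bᵢcᵢ/nᵢ), where nᵢ is the stratum total.
Stratum 1 (< 50 years): n = 5085; a·d/n = 1239·2335/5085 = 568.9410; b·c/n = 465·1046/5085 = 95.6519
Stratum 2 (≥ 50 years): n = 2484; a·d/n = 245·1271/2484 = 125.3603; b·c/n = 132·836/2484 = 44.4251
OR_MH = (568.9410 + 125.3603) / (95.6519 + 44.4251) = 694.3013 / 140.0770 = 4.95657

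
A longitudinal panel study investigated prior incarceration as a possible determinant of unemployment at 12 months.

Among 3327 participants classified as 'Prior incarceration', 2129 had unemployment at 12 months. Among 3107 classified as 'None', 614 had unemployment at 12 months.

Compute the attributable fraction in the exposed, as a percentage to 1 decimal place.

From the description: a = 2129, b = 1198, c = 614, d = 2493.
Risk in exposed = 2129/3327 = 0.63992; risk in unexposed = 614/3107 = 0.19762.
RR = 0.63992/0.19762 = 3.23814
AR% = (RR − 1)/RR × 100 = (3.23814 − 1)/3.23814 × 100 = 69.1181%

69.1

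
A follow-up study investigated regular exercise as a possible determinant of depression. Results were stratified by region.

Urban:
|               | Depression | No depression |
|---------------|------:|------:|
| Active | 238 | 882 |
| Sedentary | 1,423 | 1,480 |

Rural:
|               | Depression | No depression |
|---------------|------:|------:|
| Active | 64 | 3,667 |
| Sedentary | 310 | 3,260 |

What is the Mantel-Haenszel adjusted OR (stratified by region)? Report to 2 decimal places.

0.25

OR_MH = Σ(aᵢdᵢ/nᵢ) / Σ(bᵢcᵢ/nᵢ), where nᵢ is the stratum total.
Stratum 1 (Urban): n = 4023; a·d/n = 238·1480/4023 = 87.5565; b·c/n = 882·1423/4023 = 311.9776
Stratum 2 (Rural): n = 7301; a·d/n = 64·3260/7301 = 28.5769; b·c/n = 3667·310/7301 = 155.7006
OR_MH = (87.5565 + 28.5769) / (311.9776 + 155.7006) = 116.1335 / 467.6782 = 0.24832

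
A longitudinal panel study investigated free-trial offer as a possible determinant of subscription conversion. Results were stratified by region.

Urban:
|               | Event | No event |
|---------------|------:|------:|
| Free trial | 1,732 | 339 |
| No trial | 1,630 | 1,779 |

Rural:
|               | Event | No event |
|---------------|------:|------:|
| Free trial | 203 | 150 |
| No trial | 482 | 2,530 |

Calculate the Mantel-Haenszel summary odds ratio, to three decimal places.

OR_MH = Σ(aᵢdᵢ/nᵢ) / Σ(bᵢcᵢ/nᵢ), where nᵢ is the stratum total.
Stratum 1 (Urban): n = 5480; a·d/n = 1732·1779/5480 = 562.2679; b·c/n = 339·1630/5480 = 100.8339
Stratum 2 (Rural): n = 3365; a·d/n = 203·2530/3365 = 152.6270; b·c/n = 150·482/3365 = 21.4859
OR_MH = (562.2679 + 152.6270) / (100.8339 + 21.4859) = 714.8949 / 122.3198 = 5.84447

5.844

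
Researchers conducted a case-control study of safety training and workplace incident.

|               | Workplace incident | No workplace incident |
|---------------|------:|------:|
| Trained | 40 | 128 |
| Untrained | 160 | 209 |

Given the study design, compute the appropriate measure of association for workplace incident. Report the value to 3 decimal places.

0.408

Cells: a = 40, b = 128, c = 160, d = 209.
This is a case-control study: participants were sampled on outcome status, so risks in the source population cannot be estimated directly — relative risk is not valid here. The odds ratio is the appropriate measure.
OR = (a·d)/(b·c) = (40 × 209) / (128 × 160) = 8360 / 20480 = 0.40820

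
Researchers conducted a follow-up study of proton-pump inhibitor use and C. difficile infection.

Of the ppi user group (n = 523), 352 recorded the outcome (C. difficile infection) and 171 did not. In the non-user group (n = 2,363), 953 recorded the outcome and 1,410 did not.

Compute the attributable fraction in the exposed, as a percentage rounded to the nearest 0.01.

40.08

From the description: a = 352, b = 171, c = 953, d = 1410.
Risk in exposed = 352/523 = 0.67304; risk in unexposed = 953/2363 = 0.40330.
RR = 0.67304/0.40330 = 1.66883
AR% = (RR − 1)/RR × 100 = (1.66883 − 1)/1.66883 × 100 = 40.0777%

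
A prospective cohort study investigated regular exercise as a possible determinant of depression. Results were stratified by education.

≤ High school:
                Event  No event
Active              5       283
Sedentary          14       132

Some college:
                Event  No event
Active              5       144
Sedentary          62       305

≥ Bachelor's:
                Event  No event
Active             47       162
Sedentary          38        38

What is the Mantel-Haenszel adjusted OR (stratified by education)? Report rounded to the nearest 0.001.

0.224

OR_MH = Σ(aᵢdᵢ/nᵢ) / Σ(bᵢcᵢ/nᵢ), where nᵢ is the stratum total.
Stratum 1 (≤ High school): n = 434; a·d/n = 5·132/434 = 1.5207; b·c/n = 283·14/434 = 9.1290
Stratum 2 (Some college): n = 516; a·d/n = 5·305/516 = 2.9554; b·c/n = 144·62/516 = 17.3023
Stratum 3 (≥ Bachelor's): n = 285; a·d/n = 47·38/285 = 6.2667; b·c/n = 162·38/285 = 21.6000
OR_MH = (1.5207 + 2.9554 + 6.2667) / (9.1290 + 17.3023 + 21.6000) = 10.7428 / 48.0314 = 0.22366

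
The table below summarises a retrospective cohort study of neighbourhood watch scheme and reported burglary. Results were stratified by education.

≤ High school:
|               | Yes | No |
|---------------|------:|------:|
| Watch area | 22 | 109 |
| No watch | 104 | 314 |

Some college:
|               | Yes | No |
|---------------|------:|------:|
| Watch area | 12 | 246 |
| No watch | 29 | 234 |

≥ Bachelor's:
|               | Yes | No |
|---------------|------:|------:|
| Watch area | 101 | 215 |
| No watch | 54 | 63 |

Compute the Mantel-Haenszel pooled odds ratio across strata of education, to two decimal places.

0.53

OR_MH = Σ(aᵢdᵢ/nᵢ) / Σ(bᵢcᵢ/nᵢ), where nᵢ is the stratum total.
Stratum 1 (≤ High school): n = 549; a·d/n = 22·314/549 = 12.5829; b·c/n = 109·104/549 = 20.6485
Stratum 2 (Some college): n = 521; a·d/n = 12·234/521 = 5.3896; b·c/n = 246·29/521 = 13.6929
Stratum 3 (≥ Bachelor's): n = 433; a·d/n = 101·63/433 = 14.6952; b·c/n = 215·54/433 = 26.8129
OR_MH = (12.5829 + 5.3896 + 14.6952) / (20.6485 + 13.6929 + 26.8129) = 32.6677 / 61.1543 = 0.53418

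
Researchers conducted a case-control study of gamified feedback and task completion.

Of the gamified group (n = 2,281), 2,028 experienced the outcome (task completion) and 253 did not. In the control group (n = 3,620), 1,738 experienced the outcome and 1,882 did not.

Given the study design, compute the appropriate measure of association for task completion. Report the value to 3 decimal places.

From the description: a = 2028, b = 253, c = 1738, d = 1882.
This is a case-control study: participants were sampled on outcome status, so risks in the source population cannot be estimated directly — relative risk is not valid here. The odds ratio is the appropriate measure.
OR = (a·d)/(b·c) = (2028 × 1882) / (253 × 1738) = 3816696 / 439714 = 8.67995

8.680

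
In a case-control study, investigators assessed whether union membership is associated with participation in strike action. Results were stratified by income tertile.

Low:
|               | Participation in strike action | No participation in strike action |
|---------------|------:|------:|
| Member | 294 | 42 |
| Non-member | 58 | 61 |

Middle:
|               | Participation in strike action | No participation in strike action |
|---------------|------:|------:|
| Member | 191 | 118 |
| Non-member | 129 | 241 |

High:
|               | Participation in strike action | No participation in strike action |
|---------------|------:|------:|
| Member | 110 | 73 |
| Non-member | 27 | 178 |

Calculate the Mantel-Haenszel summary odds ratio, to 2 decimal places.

OR_MH = Σ(aᵢdᵢ/nᵢ) / Σ(bᵢcᵢ/nᵢ), where nᵢ is the stratum total.
Stratum 1 (Low): n = 455; a·d/n = 294·61/455 = 39.4154; b·c/n = 42·58/455 = 5.3538
Stratum 2 (Middle): n = 679; a·d/n = 191·241/679 = 67.7923; b·c/n = 118·129/679 = 22.4183
Stratum 3 (High): n = 388; a·d/n = 110·178/388 = 50.4639; b·c/n = 73·27/388 = 5.0799
OR_MH = (39.4154 + 67.7923 + 50.4639) / (5.3538 + 22.4183 + 5.0799) = 157.6716 / 32.8520 = 4.79945

4.80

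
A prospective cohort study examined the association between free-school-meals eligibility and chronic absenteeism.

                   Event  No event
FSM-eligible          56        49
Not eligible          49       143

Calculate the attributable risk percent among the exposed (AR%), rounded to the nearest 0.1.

Cells: a = 56, b = 49, c = 49, d = 143.
Risk in exposed = 56/105 = 0.53333; risk in unexposed = 49/192 = 0.25521.
RR = 0.53333/0.25521 = 2.08980
AR% = (RR − 1)/RR × 100 = (2.08980 − 1)/2.08980 × 100 = 52.1484%

52.1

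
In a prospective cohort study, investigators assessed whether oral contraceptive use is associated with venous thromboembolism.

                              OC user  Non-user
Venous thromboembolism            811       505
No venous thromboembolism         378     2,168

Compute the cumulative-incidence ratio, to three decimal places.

Reading the table with exposure as columns: a = 811 (OC user, case), b = 378 (OC user, non-case), c = 505 (Non-user, case), d = 2168.
Risk in exposed = 811/1189 = 0.68209; risk in unexposed = 505/2673 = 0.18893.
RR = 0.68209 / 0.18893 = 3.61033
The risk among the exposed is 3.61 times that among the unexposed.

3.610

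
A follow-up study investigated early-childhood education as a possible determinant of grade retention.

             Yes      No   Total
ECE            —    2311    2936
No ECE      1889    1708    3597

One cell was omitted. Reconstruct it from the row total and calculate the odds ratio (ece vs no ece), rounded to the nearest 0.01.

The missing cell is in the exposed row: 2936 − 2311 = 625.
So a = 625, b = 2311, c = 1889, d = 1708.
OR = (a·d)/(b·c) = (625 × 1708) / (2311 × 1889) = 1067500 / 4365479 = 0.24453

0.24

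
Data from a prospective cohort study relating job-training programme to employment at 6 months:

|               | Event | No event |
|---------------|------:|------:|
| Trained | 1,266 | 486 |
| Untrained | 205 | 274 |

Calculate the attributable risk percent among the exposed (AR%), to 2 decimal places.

40.77

Cells: a = 1266, b = 486, c = 205, d = 274.
Risk in exposed = 1266/1752 = 0.72260; risk in unexposed = 205/479 = 0.42797.
RR = 0.72260/0.42797 = 1.68842
AR% = (RR − 1)/RR × 100 = (1.68842 − 1)/1.68842 × 100 = 40.7731%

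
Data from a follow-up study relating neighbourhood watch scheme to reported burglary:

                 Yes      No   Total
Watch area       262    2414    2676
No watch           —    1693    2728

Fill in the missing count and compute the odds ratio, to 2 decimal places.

The missing cell is in the unexposed row: 2728 − 1693 = 1035.
So a = 262, b = 2414, c = 1035, d = 1693.
OR = (a·d)/(b·c) = (262 × 1693) / (2414 × 1035) = 443566 / 2498490 = 0.17753

0.18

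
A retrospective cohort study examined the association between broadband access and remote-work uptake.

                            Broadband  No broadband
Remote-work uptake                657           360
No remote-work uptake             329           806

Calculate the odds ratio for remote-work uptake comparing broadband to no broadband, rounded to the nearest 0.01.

Reading the table with exposure as columns: a = 657 (Broadband, case), b = 329 (Broadband, non-case), c = 360 (No broadband, case), d = 806.
OR = (a·d)/(b·c) = (657 × 806) / (329 × 360) = 529542 / 118440 = 4.47097
The odds of remote-work uptake are about 4.47 times as high in the broadband group.

4.47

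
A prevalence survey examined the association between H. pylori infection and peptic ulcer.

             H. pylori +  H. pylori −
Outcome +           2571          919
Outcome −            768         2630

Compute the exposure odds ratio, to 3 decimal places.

9.580

Reading the table with exposure as columns: a = 2571 (H. pylori +, case), b = 768 (H. pylori +, non-case), c = 919 (H. pylori −, case), d = 2630.
OR = (a·d)/(b·c) = (2571 × 2630) / (768 × 919) = 6761730 / 705792 = 9.58034
The odds of peptic ulcer are about 9.58 times as high in the h. pylori + group.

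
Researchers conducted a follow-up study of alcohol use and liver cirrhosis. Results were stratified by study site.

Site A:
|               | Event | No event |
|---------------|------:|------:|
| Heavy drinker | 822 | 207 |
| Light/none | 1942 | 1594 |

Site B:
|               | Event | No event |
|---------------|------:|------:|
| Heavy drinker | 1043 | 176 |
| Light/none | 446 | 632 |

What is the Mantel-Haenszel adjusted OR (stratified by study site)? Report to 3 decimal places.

OR_MH = Σ(aᵢdᵢ/nᵢ) / Σ(bᵢcᵢ/nᵢ), where nᵢ is the stratum total.
Stratum 1 (Site A): n = 4565; a·d/n = 822·1594/4565 = 287.0248; b·c/n = 207·1942/4565 = 88.0600
Stratum 2 (Site B): n = 2297; a·d/n = 1043·632/2297 = 286.9726; b·c/n = 176·446/2297 = 34.1733
OR_MH = (287.0248 + 286.9726) / (88.0600 + 34.1733) = 573.9973 / 122.2333 = 4.69592

4.696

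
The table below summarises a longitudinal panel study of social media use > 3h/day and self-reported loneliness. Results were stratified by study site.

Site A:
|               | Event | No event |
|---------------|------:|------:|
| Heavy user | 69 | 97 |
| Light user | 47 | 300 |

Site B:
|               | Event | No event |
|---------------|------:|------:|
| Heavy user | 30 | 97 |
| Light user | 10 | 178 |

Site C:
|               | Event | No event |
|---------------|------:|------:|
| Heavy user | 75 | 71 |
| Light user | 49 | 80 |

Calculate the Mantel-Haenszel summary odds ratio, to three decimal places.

OR_MH = Σ(aᵢdᵢ/nᵢ) / Σ(bᵢcᵢ/nᵢ), where nᵢ is the stratum total.
Stratum 1 (Site A): n = 513; a·d/n = 69·300/513 = 40.3509; b·c/n = 97·47/513 = 8.8869
Stratum 2 (Site B): n = 315; a·d/n = 30·178/315 = 16.9524; b·c/n = 97·10/315 = 3.0794
Stratum 3 (Site C): n = 275; a·d/n = 75·80/275 = 21.8182; b·c/n = 71·49/275 = 12.6509
OR_MH = (40.3509 + 16.9524 + 21.8182) / (8.8869 + 3.0794 + 12.6509) = 79.1214 / 24.6172 = 3.21407

3.214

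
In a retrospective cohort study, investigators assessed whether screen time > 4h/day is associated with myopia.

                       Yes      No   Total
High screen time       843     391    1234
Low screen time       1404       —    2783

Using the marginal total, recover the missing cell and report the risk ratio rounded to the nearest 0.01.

The missing cell is in the unexposed row: 2783 − 1404 = 1379.
So a = 843, b = 391, c = 1404, d = 1379.
RR = [a/(a+b)] / [c/(c+d)] = (843/1234) / (1404/2783) = 0.68314/0.50449 = 1.35412

1.35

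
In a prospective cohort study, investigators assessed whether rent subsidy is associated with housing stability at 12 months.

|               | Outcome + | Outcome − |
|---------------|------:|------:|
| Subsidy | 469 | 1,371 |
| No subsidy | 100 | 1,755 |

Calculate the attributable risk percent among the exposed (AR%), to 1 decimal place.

Cells: a = 469, b = 1371, c = 100, d = 1755.
Risk in exposed = 469/1840 = 0.25489; risk in unexposed = 100/1855 = 0.05391.
RR = 0.25489/0.05391 = 4.72823
AR% = (RR − 1)/RR × 100 = (4.72823 − 1)/4.72823 × 100 = 78.8505%

78.9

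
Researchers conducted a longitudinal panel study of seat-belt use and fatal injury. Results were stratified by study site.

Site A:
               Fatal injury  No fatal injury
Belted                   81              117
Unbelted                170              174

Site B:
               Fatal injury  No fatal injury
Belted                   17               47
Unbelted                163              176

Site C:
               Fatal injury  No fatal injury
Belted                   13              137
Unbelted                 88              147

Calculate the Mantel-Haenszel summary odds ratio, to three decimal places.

OR_MH = Σ(aᵢdᵢ/nᵢ) / Σ(bᵢcᵢ/nᵢ), where nᵢ is the stratum total.
Stratum 1 (Site A): n = 542; a·d/n = 81·174/542 = 26.0037; b·c/n = 117·170/542 = 36.6974
Stratum 2 (Site B): n = 403; a·d/n = 17·176/403 = 7.4243; b·c/n = 47·163/403 = 19.0099
Stratum 3 (Site C): n = 385; a·d/n = 13·147/385 = 4.9636; b·c/n = 137·88/385 = 31.3143
OR_MH = (26.0037 + 7.4243 + 4.9636) / (36.6974 + 19.0099 + 31.3143) = 38.3916 / 87.0216 = 0.44117

0.441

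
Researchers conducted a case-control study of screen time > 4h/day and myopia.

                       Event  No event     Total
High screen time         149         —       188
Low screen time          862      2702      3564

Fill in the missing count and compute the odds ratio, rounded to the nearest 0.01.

11.98

The missing cell is in the exposed row: 188 − 149 = 39.
So a = 149, b = 39, c = 862, d = 2702.
OR = (a·d)/(b·c) = (149 × 2702) / (39 × 862) = 402598 / 33618 = 11.97567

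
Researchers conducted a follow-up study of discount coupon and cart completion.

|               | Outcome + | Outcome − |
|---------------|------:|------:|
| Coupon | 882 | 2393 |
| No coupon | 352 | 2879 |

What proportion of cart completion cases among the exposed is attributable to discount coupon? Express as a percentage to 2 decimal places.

59.55

Cells: a = 882, b = 2393, c = 352, d = 2879.
Risk in exposed = 882/3275 = 0.26931; risk in unexposed = 352/3231 = 0.10894.
RR = 0.26931/0.10894 = 2.47202
AR% = (RR − 1)/RR × 100 = (2.47202 − 1)/2.47202 × 100 = 59.5472%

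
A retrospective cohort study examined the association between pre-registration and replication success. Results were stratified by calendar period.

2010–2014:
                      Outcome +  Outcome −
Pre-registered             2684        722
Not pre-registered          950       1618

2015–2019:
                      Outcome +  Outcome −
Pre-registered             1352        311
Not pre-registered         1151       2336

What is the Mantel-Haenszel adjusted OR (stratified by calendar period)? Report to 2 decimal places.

7.27

OR_MH = Σ(aᵢdᵢ/nᵢ) / Σ(bᵢcᵢ/nᵢ), where nᵢ is the stratum total.
Stratum 1 (2010–2014): n = 5974; a·d/n = 2684·1618/5974 = 726.9354; b·c/n = 722·950/5974 = 114.8142
Stratum 2 (2015–2019): n = 5150; a·d/n = 1352·2336/5150 = 613.2567; b·c/n = 311·1151/5150 = 69.5070
OR_MH = (726.9354 + 613.2567) / (114.8142 + 69.5070) = 1340.1921 / 184.3212 = 7.27096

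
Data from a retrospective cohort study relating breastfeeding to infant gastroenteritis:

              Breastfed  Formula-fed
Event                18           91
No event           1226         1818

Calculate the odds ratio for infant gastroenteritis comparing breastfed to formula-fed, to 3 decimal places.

Reading the table with exposure as columns: a = 18 (Breastfed, case), b = 1226 (Breastfed, non-case), c = 91 (Formula-fed, case), d = 1818.
OR = (a·d)/(b·c) = (18 × 1818) / (1226 × 91) = 32724 / 111566 = 0.29332
Exposure is associated with lower odds of infant gastroenteritis (OR = 0.29 < 1).

0.293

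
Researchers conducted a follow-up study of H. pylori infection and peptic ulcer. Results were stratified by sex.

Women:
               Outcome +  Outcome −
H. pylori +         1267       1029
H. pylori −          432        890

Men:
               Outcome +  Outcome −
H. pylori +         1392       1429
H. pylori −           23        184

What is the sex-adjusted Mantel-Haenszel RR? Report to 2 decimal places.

RR_MH = Σ(aᵢ·n₀ᵢ/nᵢ) / Σ(cᵢ·n₁ᵢ/nᵢ), with n₁ᵢ = aᵢ+bᵢ (exposed), n₀ᵢ = cᵢ+dᵢ (unexposed), nᵢ = n₁ᵢ+n₀ᵢ.
Stratum 1 (Women): n₁ = 2296, n₀ = 1322, n = 3618; a·n₀/n = 1267·1322/3618 = 462.9558; c·n₁/n = 432·2296/3618 = 274.1493
Stratum 2 (Men): n₁ = 2821, n₀ = 207, n = 3028; a·n₀/n = 1392·207/3028 = 95.1598; c·n₁/n = 23·2821/3028 = 21.4277
RR_MH = (462.9558 + 95.1598) / (274.1493 + 21.4277) = 558.1156 / 295.5769 = 1.88822

1.89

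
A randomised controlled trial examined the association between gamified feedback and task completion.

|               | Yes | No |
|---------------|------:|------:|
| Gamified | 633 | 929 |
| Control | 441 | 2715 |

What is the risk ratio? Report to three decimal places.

2.900

Cells: a = 633, b = 929, c = 441, d = 2715.
Risk in exposed = 633/1562 = 0.40525; risk in unexposed = 441/3156 = 0.13973.
RR = 0.40525 / 0.13973 = 2.90015
The risk among the exposed is 2.90 times that among the unexposed.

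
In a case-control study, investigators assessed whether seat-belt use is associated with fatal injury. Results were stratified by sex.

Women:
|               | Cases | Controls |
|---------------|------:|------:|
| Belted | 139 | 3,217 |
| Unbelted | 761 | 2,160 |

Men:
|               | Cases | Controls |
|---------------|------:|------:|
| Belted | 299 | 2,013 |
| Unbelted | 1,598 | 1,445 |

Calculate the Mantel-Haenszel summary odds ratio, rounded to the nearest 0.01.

0.13

OR_MH = Σ(aᵢdᵢ/nᵢ) / Σ(bᵢcᵢ/nᵢ), where nᵢ is the stratum total.
Stratum 1 (Women): n = 6277; a·d/n = 139·2160/6277 = 47.8318; b·c/n = 3217·761/6277 = 390.0170
Stratum 2 (Men): n = 5355; a·d/n = 299·1445/5355 = 80.6825; b·c/n = 2013·1598/5355 = 600.7048
OR_MH = (47.8318 + 80.6825) / (390.0170 + 600.7048) = 128.5143 / 990.7218 = 0.12972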